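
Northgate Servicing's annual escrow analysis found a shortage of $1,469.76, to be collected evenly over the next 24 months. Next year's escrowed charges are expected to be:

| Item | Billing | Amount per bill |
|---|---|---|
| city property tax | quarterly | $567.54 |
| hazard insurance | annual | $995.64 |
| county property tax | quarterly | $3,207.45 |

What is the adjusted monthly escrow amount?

City property tax: $567.54 × 4 = $2,270.16 annually
Hazard insurance: $995.64 annually
County property tax: $3,207.45 × 4 = $12,829.80 annually
Total per year = $2,270.16 + $995.64 + $12,829.80 = $16,095.60
Per month = $16,095.60 ÷ 12 = $1,341.30
Monthly shortage recovery: $1,469.76 / 24 = $61.24
Adjusted monthly = $1,341.30 + $61.24 = $1,402.54

$1,402.54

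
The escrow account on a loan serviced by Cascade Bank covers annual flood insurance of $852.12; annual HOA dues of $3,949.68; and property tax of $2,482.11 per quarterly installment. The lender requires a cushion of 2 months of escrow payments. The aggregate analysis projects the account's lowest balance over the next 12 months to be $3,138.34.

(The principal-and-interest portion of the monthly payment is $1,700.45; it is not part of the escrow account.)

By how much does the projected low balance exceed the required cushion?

$683.30

Flood insurance = $852.12 annually
HOA dues = $3,949.68 annually
Property tax = $2,482.11 × 4 = $9,928.44 annually
Combined annual = $14,730.24
Monthly = $14,730.24 ÷ 12 = $1,227.52
Required cushion = 2 × $1,227.52 = $2,455.04
Excess over cushion: $3,138.34 − $2,455.04 = $683.30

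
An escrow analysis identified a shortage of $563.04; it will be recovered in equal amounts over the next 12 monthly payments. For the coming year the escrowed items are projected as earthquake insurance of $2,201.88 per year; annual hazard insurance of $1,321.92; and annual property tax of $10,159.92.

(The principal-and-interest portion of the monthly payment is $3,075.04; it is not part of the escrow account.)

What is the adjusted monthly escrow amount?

$1,187.23

Earthquake insurance = $2,201.88/yr
Hazard insurance = $1,321.92/yr
Property tax = $10,159.92/yr
Annual escrow total = $13,683.72
Monthly escrow = $13,683.72 / 12 = $1,140.31
Shortage spread = $563.04 ÷ 12 = $46.92/mo
New monthly escrow = $1,140.31 + $46.92 = $1,187.23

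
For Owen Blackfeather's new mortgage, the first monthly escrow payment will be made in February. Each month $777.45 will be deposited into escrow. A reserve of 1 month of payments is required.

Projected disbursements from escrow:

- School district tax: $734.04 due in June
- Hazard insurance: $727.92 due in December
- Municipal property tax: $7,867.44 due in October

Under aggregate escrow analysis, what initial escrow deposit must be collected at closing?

Cushion = 1 × $777.45 = $777.45
Trial balance (start $0, +$777.45 each month, − disbursements):
  Feb: +$777.45 → $777.45
  Mar: +$777.45 → $1,554.90
  Apr: +$777.45 → $2,332.35
  May: +$777.45 → $3,109.80
  Jun: +$777.45 − $734.04 → $3,153.21
  Jul: +$777.45 → $3,930.66
  Aug: +$777.45 → $4,708.11
  Sep: +$777.45 → $5,485.56
  Oct: +$777.45 − $7,867.44 → -$1,604.43
  Nov: +$777.45 → -$826.98
  Dec: +$777.45 − $727.92 → -$777.45
  Jan: +$777.45 → $0.00
Lowest trial balance = -$1,604.43 (Oct)
Initial deposit = cushion − low point = $777.45 − (-$1,604.43) = $2,381.88

$2,381.88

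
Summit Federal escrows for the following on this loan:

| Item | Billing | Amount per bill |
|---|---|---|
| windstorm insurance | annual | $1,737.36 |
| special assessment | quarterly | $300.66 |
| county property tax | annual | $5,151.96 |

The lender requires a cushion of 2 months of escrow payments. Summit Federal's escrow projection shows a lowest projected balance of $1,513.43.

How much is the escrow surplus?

Windstorm insurance = $1,737.36
Special assessment = $300.66 × 4 = $1,202.64
County property tax = $5,151.96
Annual escrow total = $8,091.96
Monthly = $8,091.96 / 12 = $674.33
Required reserve = 2 × $674.33 = $1,348.66
Surplus = $1,513.43 − $1,348.66 = $164.77

$164.77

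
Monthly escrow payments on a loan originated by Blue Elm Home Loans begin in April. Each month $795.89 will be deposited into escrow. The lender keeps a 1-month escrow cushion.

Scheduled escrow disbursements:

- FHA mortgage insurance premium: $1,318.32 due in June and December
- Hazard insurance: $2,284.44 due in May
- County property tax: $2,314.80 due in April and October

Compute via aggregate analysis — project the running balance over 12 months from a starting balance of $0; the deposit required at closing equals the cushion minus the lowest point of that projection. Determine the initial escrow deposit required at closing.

$4,325.78

Cushion = 1 × $795.89 = $795.89
Trial balance (start $0, +$795.89 each month, − disbursements):
  Apr: +$795.89 − $2,314.80 → -$1,518.91
  May: +$795.89 − $2,284.44 → -$3,007.46
  Jun: +$795.89 − $1,318.32 → -$3,529.89
  Jul: +$795.89 → -$2,734.00
  Aug: +$795.89 → -$1,938.11
  Sep: +$795.89 → -$1,142.22
  Oct: +$795.89 − $2,314.80 → -$2,661.13
  Nov: +$795.89 → -$1,865.24
  Dec: +$795.89 − $1,318.32 → -$2,387.67
  Jan: +$795.89 → -$1,591.78
  Feb: +$795.89 → -$795.89
  Mar: +$795.89 → $0.00
Lowest trial balance = -$3,529.89 (Jun)
Initial deposit = cushion − low point = $795.89 − (-$3,529.89) = $4,325.78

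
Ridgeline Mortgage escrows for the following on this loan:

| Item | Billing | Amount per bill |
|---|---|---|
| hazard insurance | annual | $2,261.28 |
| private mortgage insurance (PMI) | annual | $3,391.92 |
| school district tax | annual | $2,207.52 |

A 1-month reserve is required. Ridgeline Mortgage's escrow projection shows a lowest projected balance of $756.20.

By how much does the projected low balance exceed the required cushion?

Hazard insurance — $2,261.28
Private mortgage insurance (PMI) — $3,391.92
School district tax — $2,207.52
Combined annual = $7,860.72
Per month = $7,860.72 / 12 = $655.06
Cushion = 1 × $655.06 = $655.06
Surplus = $756.20 − $655.06 = $101.14

$101.14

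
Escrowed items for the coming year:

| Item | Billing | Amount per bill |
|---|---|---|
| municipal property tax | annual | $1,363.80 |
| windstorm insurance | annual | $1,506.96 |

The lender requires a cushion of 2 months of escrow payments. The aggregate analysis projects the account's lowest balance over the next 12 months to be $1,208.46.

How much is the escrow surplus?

Municipal property tax = $1,363.80/yr
Windstorm insurance = $1,506.96/yr
Total annual escrow = $1,363.80 + $1,506.96 = $2,870.76
Monthly escrow = $2,870.76 / 12 = $239.23
Required cushion = 2 × $239.23 = $478.46
Excess over cushion: $1,208.46 − $478.46 = $730.00

$730.00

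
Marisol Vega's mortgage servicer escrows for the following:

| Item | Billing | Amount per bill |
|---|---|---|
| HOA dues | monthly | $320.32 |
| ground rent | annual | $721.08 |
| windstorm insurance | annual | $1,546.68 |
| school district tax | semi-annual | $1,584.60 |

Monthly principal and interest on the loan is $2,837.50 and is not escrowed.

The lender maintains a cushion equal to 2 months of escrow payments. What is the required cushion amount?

$1,546.80

HOA dues = $320.32 × 12 = $3,843.84 per year
Ground rent = $721.08 per year
Windstorm insurance = $1,546.68 per year
School district tax = $1,584.60 × 2 = $3,169.20 per year
Annual escrow total = $3,843.84 + $721.08 + $1,546.68 + $3,169.20 = $9,280.80
Per month = $9,280.80 / 12 = $773.40
Reserve = 2 × $773.40 = $1,546.80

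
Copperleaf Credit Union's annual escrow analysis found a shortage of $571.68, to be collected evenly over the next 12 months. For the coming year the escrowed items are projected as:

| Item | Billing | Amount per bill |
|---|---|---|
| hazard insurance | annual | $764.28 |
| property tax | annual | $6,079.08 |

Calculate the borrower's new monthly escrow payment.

Hazard insurance: $764.28/yr
Property tax: $6,079.08/yr
Total annual escrow = $764.28 + $6,079.08 = $6,843.36
Monthly = $6,843.36 / 12 = $570.28
Monthly shortage recovery: $571.68 / 12 = $47.64
New monthly escrow = $570.28 + $47.64 = $617.92

$617.92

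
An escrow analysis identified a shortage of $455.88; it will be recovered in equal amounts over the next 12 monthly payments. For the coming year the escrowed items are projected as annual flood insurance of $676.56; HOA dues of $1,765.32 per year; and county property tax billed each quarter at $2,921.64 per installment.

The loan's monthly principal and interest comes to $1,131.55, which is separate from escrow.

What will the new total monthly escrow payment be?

Flood insurance — $676.56
HOA dues — $1,765.32
County property tax — $2,921.64 × 4 = $11,686.56
Total per year = $676.56 + $1,765.32 + $11,686.56 = $14,128.44
Monthly = $14,128.44 ÷ 12 = $1,177.37
Shortage per month = $455.88 / 12 = $37.99
New monthly escrow = $1,177.37 + $37.99 = $1,215.36

$1,215.36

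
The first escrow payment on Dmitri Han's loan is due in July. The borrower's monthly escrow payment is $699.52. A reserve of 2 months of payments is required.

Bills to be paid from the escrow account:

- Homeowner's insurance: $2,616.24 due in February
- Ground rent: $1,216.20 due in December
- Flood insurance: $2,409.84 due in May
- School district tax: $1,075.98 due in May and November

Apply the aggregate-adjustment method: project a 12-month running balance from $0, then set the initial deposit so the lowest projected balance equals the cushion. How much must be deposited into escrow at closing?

Cushion = 2 × $699.52 = $1,399.04
Trial balance (start $0, +$699.52 each month, − disbursements):
  Jul: +$699.52 → $699.52
  Aug: +$699.52 → $1,399.04
  Sep: +$699.52 → $2,098.56
  Oct: +$699.52 → $2,798.08
  Nov: +$699.52 − $1,075.98 → $2,421.62
  Dec: +$699.52 − $1,216.20 → $1,904.94
  Jan: +$699.52 → $2,604.46
  Feb: +$699.52 − $2,616.24 → $687.74
  Mar: +$699.52 → $1,387.26
  Apr: +$699.52 → $2,086.78
  May: +$699.52 − $3,485.82 → -$699.52
  Jun: +$699.52 → $0.00
Lowest trial balance = -$699.52 (May)
Initial deposit = cushion − low point = $1,399.04 − (-$699.52) = $2,098.56

$2,098.56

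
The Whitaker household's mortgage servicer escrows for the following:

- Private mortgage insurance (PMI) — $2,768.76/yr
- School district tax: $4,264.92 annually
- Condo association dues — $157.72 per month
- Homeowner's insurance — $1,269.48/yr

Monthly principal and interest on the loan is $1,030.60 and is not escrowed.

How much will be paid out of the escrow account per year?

Private mortgage insurance (PMI): $2,768.76
School district tax: $4,264.92
Condo association dues: $157.72 × 12 = $1,892.64
Homeowner's insurance: $1,269.48
Total per year = $10,195.80

$10,195.80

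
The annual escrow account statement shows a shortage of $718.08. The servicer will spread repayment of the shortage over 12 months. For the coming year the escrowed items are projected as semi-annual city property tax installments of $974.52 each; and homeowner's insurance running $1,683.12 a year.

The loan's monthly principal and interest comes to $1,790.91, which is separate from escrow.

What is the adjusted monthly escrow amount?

$362.52

City property tax — $974.52 × 2 = $1,949.04 annually
Homeowner's insurance — $1,683.12 annually
Total per year = $1,949.04 + $1,683.12 = $3,632.16
Monthly escrow = $3,632.16 / 12 = $302.68
Shortage spread = $718.08 ÷ 12 = $59.84/mo
New monthly escrow = $302.68 + $59.84 = $362.52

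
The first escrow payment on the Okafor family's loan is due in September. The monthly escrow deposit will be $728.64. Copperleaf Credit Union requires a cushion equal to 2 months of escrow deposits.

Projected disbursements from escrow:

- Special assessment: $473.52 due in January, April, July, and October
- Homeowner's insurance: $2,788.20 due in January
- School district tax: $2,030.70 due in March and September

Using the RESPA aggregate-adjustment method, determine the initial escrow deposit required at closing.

$4,153.44

Cushion = 2 × $728.64 = $1,457.28
Trial balance (start $0, +$728.64 each month, − disbursements):
  Sep: +$728.64 − $2,030.70 → -$1,302.06
  Oct: +$728.64 − $473.52 → -$1,046.94
  Nov: +$728.64 → -$318.30
  Dec: +$728.64 → $410.34
  Jan: +$728.64 − $3,261.72 → -$2,122.74
  Feb: +$728.64 → -$1,394.10
  Mar: +$728.64 − $2,030.70 → -$2,696.16
  Apr: +$728.64 − $473.52 → -$2,441.04
  May: +$728.64 → -$1,712.40
  Jun: +$728.64 → -$983.76
  Jul: +$728.64 − $473.52 → -$728.64
  Aug: +$728.64 → $0.00
Lowest trial balance = -$2,696.16 (Mar)
Initial deposit = cushion − low point = $1,457.28 − (-$2,696.16) = $4,153.44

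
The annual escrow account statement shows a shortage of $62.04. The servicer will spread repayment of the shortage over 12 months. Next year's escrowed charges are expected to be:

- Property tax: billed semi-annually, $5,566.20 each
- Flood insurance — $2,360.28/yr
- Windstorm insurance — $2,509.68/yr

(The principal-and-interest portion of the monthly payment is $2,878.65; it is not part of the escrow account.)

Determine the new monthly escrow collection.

$1,338.70

Property tax — $5,566.20 × 2 = $11,132.40 per year
Flood insurance — $2,360.28 per year
Windstorm insurance — $2,509.68 per year
Combined annual = $11,132.40 + $2,360.28 + $2,509.68 = $16,002.36
Monthly = $16,002.36 ÷ 12 = $1,333.53
Shortage spread = $62.04 ÷ 12 = $5.17/mo
Adjusted monthly = $1,333.53 + $5.17 = $1,338.70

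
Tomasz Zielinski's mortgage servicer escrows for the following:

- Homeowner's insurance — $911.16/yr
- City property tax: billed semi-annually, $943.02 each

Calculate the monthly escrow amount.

Homeowner's insurance: $911.16 annually
City property tax: $943.02 × 2 = $1,886.04 annually
Total per year = $2,797.20
Monthly = $2,797.20 / 12 = $233.10

$233.10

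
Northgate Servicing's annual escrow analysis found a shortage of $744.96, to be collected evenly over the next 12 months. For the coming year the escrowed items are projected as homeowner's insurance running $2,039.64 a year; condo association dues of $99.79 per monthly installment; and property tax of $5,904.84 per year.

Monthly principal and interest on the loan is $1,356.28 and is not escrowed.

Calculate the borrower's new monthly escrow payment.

$823.91

Homeowner's insurance: $2,039.64 per year
Condo association dues: $99.79 × 12 = $1,197.48 per year
Property tax: $5,904.84 per year
Annual escrow total = $9,141.96
Base monthly escrow = $9,141.96 / 12 = $761.83
Shortage per month = $744.96 / 12 = $62.08
New monthly escrow = $761.83 + $62.08 = $823.91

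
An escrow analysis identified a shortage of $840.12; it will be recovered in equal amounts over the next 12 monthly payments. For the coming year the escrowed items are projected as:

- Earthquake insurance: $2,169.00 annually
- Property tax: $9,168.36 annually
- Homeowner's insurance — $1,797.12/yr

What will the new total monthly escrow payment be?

$1,164.55

Earthquake insurance = $2,169.00
Property tax = $9,168.36
Homeowner's insurance = $1,797.12
Yearly total = $13,134.48
Monthly = $13,134.48 / 12 = $1,094.54
Shortage spread = $840.12 / 12 = $70.01/mo
Adjusted monthly = $1,094.54 + $70.01 = $1,164.55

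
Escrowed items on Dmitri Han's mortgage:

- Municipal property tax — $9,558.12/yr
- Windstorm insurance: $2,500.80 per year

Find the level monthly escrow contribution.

Municipal property tax = $9,558.12
Windstorm insurance = $2,500.80
Yearly total = $12,058.92
Monthly = $12,058.92 / 12 = $1,004.91

$1,004.91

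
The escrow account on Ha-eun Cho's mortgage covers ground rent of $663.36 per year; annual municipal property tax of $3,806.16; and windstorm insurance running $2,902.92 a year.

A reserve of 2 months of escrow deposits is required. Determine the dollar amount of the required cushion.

$1,228.74

Ground rent — $663.36 per year
Municipal property tax — $3,806.16 per year
Windstorm insurance — $2,902.92 per year
Yearly total = $663.36 + $3,806.16 + $2,902.92 = $7,372.44
Base monthly escrow = $7,372.44 ÷ 12 = $614.37
Reserve = 2 × $614.37 = $1,228.74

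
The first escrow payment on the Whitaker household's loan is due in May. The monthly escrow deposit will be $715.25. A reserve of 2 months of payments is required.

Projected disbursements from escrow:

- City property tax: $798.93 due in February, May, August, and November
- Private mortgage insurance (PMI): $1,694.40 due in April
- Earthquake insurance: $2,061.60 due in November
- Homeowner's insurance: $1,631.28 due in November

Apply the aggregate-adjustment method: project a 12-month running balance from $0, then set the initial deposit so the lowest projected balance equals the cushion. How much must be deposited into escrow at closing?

Cushion = 2 × $715.25 = $1,430.50
Trial balance (start $0, +$715.25 each month, − disbursements):
  May: +$715.25 − $798.93 → -$83.68
  Jun: +$715.25 → $631.57
  Jul: +$715.25 → $1,346.82
  Aug: +$715.25 − $798.93 → $1,263.14
  Sep: +$715.25 → $1,978.39
  Oct: +$715.25 → $2,693.64
  Nov: +$715.25 − $4,491.81 → -$1,082.92
  Dec: +$715.25 → -$367.67
  Jan: +$715.25 → $347.58
  Feb: +$715.25 − $798.93 → $263.90
  Mar: +$715.25 → $979.15
  Apr: +$715.25 − $1,694.40 → $0.00
Lowest trial balance = -$1,082.92 (Nov)
Initial deposit = cushion − low point = $1,430.50 − (-$1,082.92) = $2,513.42

$2,513.42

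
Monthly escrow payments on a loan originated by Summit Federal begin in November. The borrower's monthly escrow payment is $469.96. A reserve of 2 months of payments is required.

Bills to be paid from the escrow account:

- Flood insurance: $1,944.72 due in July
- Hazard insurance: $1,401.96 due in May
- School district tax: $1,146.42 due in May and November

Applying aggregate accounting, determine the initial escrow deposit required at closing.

Cushion = 2 × $469.96 = $939.92
Trial balance (start $0, +$469.96 each month, − disbursements):
  Nov: +$469.96 − $1,146.42 → -$676.46
  Dec: +$469.96 → -$206.50
  Jan: +$469.96 → $263.46
  Feb: +$469.96 → $733.42
  Mar: +$469.96 → $1,203.38
  Apr: +$469.96 → $1,673.34
  May: +$469.96 − $2,548.38 → -$405.08
  Jun: +$469.96 → $64.88
  Jul: +$469.96 − $1,944.72 → -$1,409.88
  Aug: +$469.96 → -$939.92
  Sep: +$469.96 → -$469.96
  Oct: +$469.96 → $0.00
Lowest trial balance = -$1,409.88 (Jul)
Initial deposit = cushion − low point = $939.92 − (-$1,409.88) = $2,349.80

$2,349.80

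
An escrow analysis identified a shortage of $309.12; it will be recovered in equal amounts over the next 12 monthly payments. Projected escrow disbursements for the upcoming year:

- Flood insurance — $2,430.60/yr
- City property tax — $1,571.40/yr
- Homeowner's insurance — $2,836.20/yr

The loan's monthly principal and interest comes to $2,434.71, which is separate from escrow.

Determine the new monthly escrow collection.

Flood insurance — $2,430.60 per year
City property tax — $1,571.40 per year
Homeowner's insurance — $2,836.20 per year
Yearly total = $2,430.60 + $1,571.40 + $2,836.20 = $6,838.20
Monthly escrow = $6,838.20 / 12 = $569.85
Shortage per month = $309.12 ÷ 12 = $25.76
New monthly escrow = $569.85 + $25.76 = $595.61

$595.61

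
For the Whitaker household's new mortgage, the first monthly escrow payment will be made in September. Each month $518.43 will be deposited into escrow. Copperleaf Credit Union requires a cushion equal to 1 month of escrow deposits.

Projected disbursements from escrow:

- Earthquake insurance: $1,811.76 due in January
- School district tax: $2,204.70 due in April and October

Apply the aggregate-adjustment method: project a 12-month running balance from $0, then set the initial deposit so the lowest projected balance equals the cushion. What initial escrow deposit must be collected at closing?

$2,592.15

Cushion = 1 × $518.43 = $518.43
Trial balance (start $0, +$518.43 each month, − disbursements):
  Sep: +$518.43 → $518.43
  Oct: +$518.43 − $2,204.70 → -$1,167.84
  Nov: +$518.43 → -$649.41
  Dec: +$518.43 → -$130.98
  Jan: +$518.43 − $1,811.76 → -$1,424.31
  Feb: +$518.43 → -$905.88
  Mar: +$518.43 → -$387.45
  Apr: +$518.43 − $2,204.70 → -$2,073.72
  May: +$518.43 → -$1,555.29
  Jun: +$518.43 → -$1,036.86
  Jul: +$518.43 → -$518.43
  Aug: +$518.43 → $0.00
Lowest trial balance = -$2,073.72 (Apr)
Initial deposit = cushion − low point = $518.43 − (-$2,073.72) = $2,592.15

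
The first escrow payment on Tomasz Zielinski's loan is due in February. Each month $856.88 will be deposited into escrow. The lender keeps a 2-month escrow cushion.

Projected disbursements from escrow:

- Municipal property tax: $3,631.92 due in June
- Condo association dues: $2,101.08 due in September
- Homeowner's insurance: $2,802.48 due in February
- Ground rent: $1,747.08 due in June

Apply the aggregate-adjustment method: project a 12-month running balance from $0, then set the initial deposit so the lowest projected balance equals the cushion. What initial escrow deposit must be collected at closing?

Cushion = 2 × $856.88 = $1,713.76
Trial balance (start $0, +$856.88 each month, − disbursements):
  Feb: +$856.88 − $2,802.48 → -$1,945.60
  Mar: +$856.88 → -$1,088.72
  Apr: +$856.88 → -$231.84
  May: +$856.88 → $625.04
  Jun: +$856.88 − $5,379.00 → -$3,897.08
  Jul: +$856.88 → -$3,040.20
  Aug: +$856.88 → -$2,183.32
  Sep: +$856.88 − $2,101.08 → -$3,427.52
  Oct: +$856.88 → -$2,570.64
  Nov: +$856.88 → -$1,713.76
  Dec: +$856.88 → -$856.88
  Jan: +$856.88 → $0.00
Lowest trial balance = -$3,897.08 (Jun)
Initial deposit = cushion − low point = $1,713.76 − (-$3,897.08) = $5,610.84

$5,610.84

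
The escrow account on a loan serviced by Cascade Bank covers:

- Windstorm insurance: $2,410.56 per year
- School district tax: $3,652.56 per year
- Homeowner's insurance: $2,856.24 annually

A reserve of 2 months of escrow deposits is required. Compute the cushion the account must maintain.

Windstorm insurance = $2,410.56/yr
School district tax = $3,652.56/yr
Homeowner's insurance = $2,856.24/yr
Annual escrow total = $2,410.56 + $3,652.56 + $2,856.24 = $8,919.36
Per month = $8,919.36 ÷ 12 = $743.28
Reserve = 2 × $743.28 = $1,486.56

$1,486.56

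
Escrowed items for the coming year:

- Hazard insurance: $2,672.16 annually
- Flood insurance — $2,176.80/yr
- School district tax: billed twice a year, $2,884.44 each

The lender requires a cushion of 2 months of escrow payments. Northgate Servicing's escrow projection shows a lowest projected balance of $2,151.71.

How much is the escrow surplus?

$382.07

Hazard insurance = $2,672.16 per year
Flood insurance = $2,176.80 per year
School district tax = $2,884.44 × 2 = $5,768.88 per year
Total per year = $2,672.16 + $2,176.80 + $5,768.88 = $10,617.84
Monthly escrow = $10,617.84 / 12 = $884.82
Required cushion = 2 × $884.82 = $1,769.64
Excess over cushion: $2,151.71 − $1,769.64 = $382.07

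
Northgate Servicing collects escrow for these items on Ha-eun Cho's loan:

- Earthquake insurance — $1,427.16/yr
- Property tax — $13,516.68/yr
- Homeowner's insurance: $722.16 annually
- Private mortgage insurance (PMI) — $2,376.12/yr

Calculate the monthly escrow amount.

$1,503.51

Earthquake insurance — $1,427.16 annually
Property tax — $13,516.68 annually
Homeowner's insurance — $722.16 annually
Private mortgage insurance (PMI) — $2,376.12 annually
Total per year = $18,042.12
Monthly = $18,042.12 ÷ 12 = $1,503.51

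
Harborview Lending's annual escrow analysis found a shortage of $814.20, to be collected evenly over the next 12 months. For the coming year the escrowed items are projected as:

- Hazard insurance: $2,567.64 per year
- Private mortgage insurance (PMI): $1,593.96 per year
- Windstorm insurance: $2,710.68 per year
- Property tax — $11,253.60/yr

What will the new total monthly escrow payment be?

$1,578.34

Hazard insurance: $2,567.64 per year
Private mortgage insurance (PMI): $1,593.96 per year
Windstorm insurance: $2,710.68 per year
Property tax: $11,253.60 per year
Annual escrow total = $2,567.64 + $1,593.96 + $2,710.68 + $11,253.60 = $18,125.88
Monthly escrow = $18,125.88 / 12 = $1,510.49
Monthly shortage recovery: $814.20 / 12 = $67.85
New monthly escrow = $1,510.49 + $67.85 = $1,578.34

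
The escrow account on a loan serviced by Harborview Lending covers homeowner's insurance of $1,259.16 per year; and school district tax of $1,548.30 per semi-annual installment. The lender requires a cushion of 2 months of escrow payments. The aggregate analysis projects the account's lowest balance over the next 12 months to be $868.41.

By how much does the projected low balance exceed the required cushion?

Homeowner's insurance — $1,259.16 annually
School district tax — $1,548.30 × 2 = $3,096.60 annually
Total per year = $4,355.76
Monthly escrow = $4,355.76 / 12 = $362.98
Cushion = 2 × $362.98 = $725.96
Excess over cushion: $868.41 − $725.96 = $142.45

$142.45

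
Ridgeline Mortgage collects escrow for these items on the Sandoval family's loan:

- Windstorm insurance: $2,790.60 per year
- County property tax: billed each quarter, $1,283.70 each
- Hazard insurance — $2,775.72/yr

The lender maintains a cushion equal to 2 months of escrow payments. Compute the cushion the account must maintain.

Windstorm insurance — $2,790.60/yr
County property tax — $1,283.70 × 4 = $5,134.80/yr
Hazard insurance — $2,775.72/yr
Annual escrow total = $10,701.12
Monthly = $10,701.12 / 12 = $891.76
Required cushion = 2 × $891.76 = $1,783.52

$1,783.52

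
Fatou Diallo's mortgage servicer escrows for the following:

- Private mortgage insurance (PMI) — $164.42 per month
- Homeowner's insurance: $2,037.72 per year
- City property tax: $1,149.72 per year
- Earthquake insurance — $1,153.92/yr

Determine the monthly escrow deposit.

Private mortgage insurance (PMI): $164.42 × 12 = $1,973.04/yr
Homeowner's insurance: $2,037.72/yr
City property tax: $1,149.72/yr
Earthquake insurance: $1,153.92/yr
Combined annual = $1,973.04 + $2,037.72 + $1,149.72 + $1,153.92 = $6,314.40
Monthly = $6,314.40 / 12 = $526.20

$526.20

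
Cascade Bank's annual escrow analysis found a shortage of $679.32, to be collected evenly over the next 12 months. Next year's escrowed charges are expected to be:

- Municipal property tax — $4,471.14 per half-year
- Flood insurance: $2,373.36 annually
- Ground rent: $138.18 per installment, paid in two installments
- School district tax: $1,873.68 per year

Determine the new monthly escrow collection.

Municipal property tax = $4,471.14 × 2 = $8,942.28 annually
Flood insurance = $2,373.36 annually
Ground rent = $138.18 × 2 = $276.36 annually
School district tax = $1,873.68 annually
Yearly total = $8,942.28 + $2,373.36 + $276.36 + $1,873.68 = $13,465.68
Monthly escrow = $13,465.68 ÷ 12 = $1,122.14
Shortage per month = $679.32 ÷ 12 = $56.61
New monthly escrow = $1,122.14 + $56.61 = $1,178.75

$1,178.75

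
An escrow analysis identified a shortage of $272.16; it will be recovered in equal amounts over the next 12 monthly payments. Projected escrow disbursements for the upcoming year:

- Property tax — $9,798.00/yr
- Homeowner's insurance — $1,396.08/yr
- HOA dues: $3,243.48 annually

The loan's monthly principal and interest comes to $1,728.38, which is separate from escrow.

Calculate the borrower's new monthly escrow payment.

Property tax: $9,798.00 per year
Homeowner's insurance: $1,396.08 per year
HOA dues: $3,243.48 per year
Annual escrow total = $9,798.00 + $1,396.08 + $3,243.48 = $14,437.56
Monthly = $14,437.56 / 12 = $1,203.13
Shortage spread = $272.16 ÷ 12 = $22.68/mo
Adjusted monthly = $1,203.13 + $22.68 = $1,225.81

$1,225.81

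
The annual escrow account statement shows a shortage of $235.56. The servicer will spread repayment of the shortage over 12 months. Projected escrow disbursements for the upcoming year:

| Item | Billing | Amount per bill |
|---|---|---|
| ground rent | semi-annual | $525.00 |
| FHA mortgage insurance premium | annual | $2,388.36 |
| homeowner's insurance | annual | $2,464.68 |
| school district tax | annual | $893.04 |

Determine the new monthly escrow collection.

$585.97

Ground rent: $525.00 × 2 = $1,050.00 per year
FHA mortgage insurance premium: $2,388.36 per year
Homeowner's insurance: $2,464.68 per year
School district tax: $893.04 per year
Combined annual = $6,796.08
Base monthly escrow = $6,796.08 / 12 = $566.34
Monthly shortage recovery: $235.56 / 12 = $19.63
Adjusted monthly = $566.34 + $19.63 = $585.97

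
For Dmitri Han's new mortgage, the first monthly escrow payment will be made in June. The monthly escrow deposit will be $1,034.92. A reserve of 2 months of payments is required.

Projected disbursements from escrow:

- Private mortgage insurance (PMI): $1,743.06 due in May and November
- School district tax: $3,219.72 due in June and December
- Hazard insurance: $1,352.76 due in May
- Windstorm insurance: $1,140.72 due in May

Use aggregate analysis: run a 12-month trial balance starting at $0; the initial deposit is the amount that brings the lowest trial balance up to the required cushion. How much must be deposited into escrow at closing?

$4,254.64

Cushion = 2 × $1,034.92 = $2,069.84
Trial balance (start $0, +$1,034.92 each month, − disbursements):
  Jun: +$1,034.92 − $3,219.72 → -$2,184.80
  Jul: +$1,034.92 → -$1,149.88
  Aug: +$1,034.92 → -$114.96
  Sep: +$1,034.92 → $919.96
  Oct: +$1,034.92 → $1,954.88
  Nov: +$1,034.92 − $1,743.06 → $1,246.74
  Dec: +$1,034.92 − $3,219.72 → -$938.06
  Jan: +$1,034.92 → $96.86
  Feb: +$1,034.92 → $1,131.78
  Mar: +$1,034.92 → $2,166.70
  Apr: +$1,034.92 → $3,201.62
  May: +$1,034.92 − $4,236.54 → $0.00
Lowest trial balance = -$2,184.80 (Jun)
Initial deposit = cushion − low point = $2,069.84 − (-$2,184.80) = $4,254.64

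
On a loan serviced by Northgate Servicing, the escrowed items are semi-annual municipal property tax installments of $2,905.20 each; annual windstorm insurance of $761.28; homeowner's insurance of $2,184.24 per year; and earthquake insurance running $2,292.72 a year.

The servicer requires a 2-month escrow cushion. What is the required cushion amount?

Municipal property tax: $2,905.20 × 2 = $5,810.40/yr
Windstorm insurance: $761.28/yr
Homeowner's insurance: $2,184.24/yr
Earthquake insurance: $2,292.72/yr
Yearly total = $5,810.40 + $761.28 + $2,184.24 + $2,292.72 = $11,048.64
Per month = $11,048.64 ÷ 12 = $920.72
Reserve = 2 × $920.72 = $1,841.44

$1,841.44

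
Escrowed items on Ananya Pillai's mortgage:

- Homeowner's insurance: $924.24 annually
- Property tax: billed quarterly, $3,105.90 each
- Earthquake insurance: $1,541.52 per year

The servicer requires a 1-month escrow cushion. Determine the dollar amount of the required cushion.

Homeowner's insurance — $924.24
Property tax — $3,105.90 × 4 = $12,423.60
Earthquake insurance — $1,541.52
Annual escrow total = $14,889.36
Monthly escrow = $14,889.36 ÷ 12 = $1,240.78
Required cushion = 1 × $1,240.78 = $1,240.78

$1,240.78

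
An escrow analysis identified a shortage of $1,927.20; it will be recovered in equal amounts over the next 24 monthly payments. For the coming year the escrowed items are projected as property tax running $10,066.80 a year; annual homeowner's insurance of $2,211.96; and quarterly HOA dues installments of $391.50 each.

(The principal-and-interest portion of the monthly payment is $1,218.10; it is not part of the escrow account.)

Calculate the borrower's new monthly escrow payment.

$1,234.03

Property tax — $10,066.80
Homeowner's insurance — $2,211.96
HOA dues — $391.50 × 4 = $1,566.00
Yearly total = $13,844.76
Base monthly escrow = $13,844.76 / 12 = $1,153.73
Shortage per month = $1,927.20 / 24 = $80.30
New monthly escrow = $1,153.73 + $80.30 = $1,234.03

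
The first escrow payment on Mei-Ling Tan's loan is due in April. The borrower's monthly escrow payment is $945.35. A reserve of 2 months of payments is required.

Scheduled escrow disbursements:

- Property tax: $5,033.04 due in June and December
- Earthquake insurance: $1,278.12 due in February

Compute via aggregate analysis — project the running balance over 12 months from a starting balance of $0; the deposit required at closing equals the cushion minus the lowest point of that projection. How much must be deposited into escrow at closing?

$4,087.69

Cushion = 2 × $945.35 = $1,890.70
Trial balance (start $0, +$945.35 each month, − disbursements):
  Apr: +$945.35 → $945.35
  May: +$945.35 → $1,890.70
  Jun: +$945.35 − $5,033.04 → -$2,196.99
  Jul: +$945.35 → -$1,251.64
  Aug: +$945.35 → -$306.29
  Sep: +$945.35 → $639.06
  Oct: +$945.35 → $1,584.41
  Nov: +$945.35 → $2,529.76
  Dec: +$945.35 − $5,033.04 → -$1,557.93
  Jan: +$945.35 → -$612.58
  Feb: +$945.35 − $1,278.12 → -$945.35
  Mar: +$945.35 → $0.00
Lowest trial balance = -$2,196.99 (Jun)
Initial deposit = cushion − low point = $1,890.70 − (-$2,196.99) = $4,087.69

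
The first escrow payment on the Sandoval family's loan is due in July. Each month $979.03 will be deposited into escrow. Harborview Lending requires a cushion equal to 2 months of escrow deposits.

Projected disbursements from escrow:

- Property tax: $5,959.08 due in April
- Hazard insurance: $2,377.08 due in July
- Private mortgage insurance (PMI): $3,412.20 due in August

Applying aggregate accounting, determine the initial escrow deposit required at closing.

Cushion = 2 × $979.03 = $1,958.06
Trial balance (start $0, +$979.03 each month, − disbursements):
  Jul: +$979.03 − $2,377.08 → -$1,398.05
  Aug: +$979.03 − $3,412.20 → -$3,831.22
  Sep: +$979.03 → -$2,852.19
  Oct: +$979.03 → -$1,873.16
  Nov: +$979.03 → -$894.13
  Dec: +$979.03 → $84.90
  Jan: +$979.03 → $1,063.93
  Feb: +$979.03 → $2,042.96
  Mar: +$979.03 → $3,021.99
  Apr: +$979.03 − $5,959.08 → -$1,958.06
  May: +$979.03 → -$979.03
  Jun: +$979.03 → $0.00
Lowest trial balance = -$3,831.22 (Aug)
Initial deposit = cushion − low point = $1,958.06 − (-$3,831.22) = $5,789.28

$5,789.28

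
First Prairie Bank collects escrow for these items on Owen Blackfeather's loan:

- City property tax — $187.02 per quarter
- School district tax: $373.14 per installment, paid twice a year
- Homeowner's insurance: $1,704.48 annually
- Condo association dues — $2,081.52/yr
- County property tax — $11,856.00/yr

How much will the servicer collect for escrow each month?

City property tax — $187.02 × 4 = $748.08 annually
School district tax — $373.14 × 2 = $746.28 annually
Homeowner's insurance — $1,704.48 annually
Condo association dues — $2,081.52 annually
County property tax — $11,856.00 annually
Annual escrow total = $748.08 + $746.28 + $1,704.48 + $2,081.52 + $11,856.00 = $17,136.36
Monthly = $17,136.36 / 12 = $1,428.03

$1,428.03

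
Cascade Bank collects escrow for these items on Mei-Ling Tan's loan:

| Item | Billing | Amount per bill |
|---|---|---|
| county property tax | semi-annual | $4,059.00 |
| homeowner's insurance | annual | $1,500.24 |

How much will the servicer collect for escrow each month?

$801.52

County property tax = $4,059.00 × 2 = $8,118.00
Homeowner's insurance = $1,500.24
Total annual escrow = $8,118.00 + $1,500.24 = $9,618.24
Monthly = $9,618.24 / 12 = $801.52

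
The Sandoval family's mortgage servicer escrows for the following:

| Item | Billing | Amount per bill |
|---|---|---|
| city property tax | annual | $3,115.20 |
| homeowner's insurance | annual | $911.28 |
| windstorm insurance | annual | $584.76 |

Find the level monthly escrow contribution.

$384.27

City property tax = $3,115.20 per year
Homeowner's insurance = $911.28 per year
Windstorm insurance = $584.76 per year
Total annual escrow = $3,115.20 + $911.28 + $584.76 = $4,611.24
Monthly escrow = $4,611.24 ÷ 12 = $384.27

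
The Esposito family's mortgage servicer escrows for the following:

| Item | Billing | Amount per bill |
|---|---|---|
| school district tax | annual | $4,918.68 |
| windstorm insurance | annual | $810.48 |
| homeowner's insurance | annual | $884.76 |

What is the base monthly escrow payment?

School district tax = $4,918.68
Windstorm insurance = $810.48
Homeowner's insurance = $884.76
Annual escrow total = $4,918.68 + $810.48 + $884.76 = $6,613.92
Monthly = $6,613.92 / 12 = $551.16

$551.16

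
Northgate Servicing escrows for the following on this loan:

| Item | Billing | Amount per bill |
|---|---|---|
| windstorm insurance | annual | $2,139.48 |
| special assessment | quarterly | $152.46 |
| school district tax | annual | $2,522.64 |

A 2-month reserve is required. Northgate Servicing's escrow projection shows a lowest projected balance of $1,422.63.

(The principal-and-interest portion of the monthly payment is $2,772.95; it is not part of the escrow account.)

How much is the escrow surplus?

$543.97

Windstorm insurance: $2,139.48 annually
Special assessment: $152.46 × 4 = $609.84 annually
School district tax: $2,522.64 annually
Total per year = $2,139.48 + $609.84 + $2,522.64 = $5,271.96
Per month = $5,271.96 ÷ 12 = $439.33
Required reserve = 2 × $439.33 = $878.66
Excess over cushion: $1,422.63 − $878.66 = $543.97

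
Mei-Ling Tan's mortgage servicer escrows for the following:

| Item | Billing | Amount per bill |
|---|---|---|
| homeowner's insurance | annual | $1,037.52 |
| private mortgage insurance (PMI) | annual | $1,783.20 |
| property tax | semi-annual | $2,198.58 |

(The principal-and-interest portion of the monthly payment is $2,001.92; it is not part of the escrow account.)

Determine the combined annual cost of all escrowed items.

Homeowner's insurance — $1,037.52
Private mortgage insurance (PMI) — $1,783.20
Property tax — $2,198.58 × 2 = $4,397.16
Combined annual = $7,217.88

$7,217.88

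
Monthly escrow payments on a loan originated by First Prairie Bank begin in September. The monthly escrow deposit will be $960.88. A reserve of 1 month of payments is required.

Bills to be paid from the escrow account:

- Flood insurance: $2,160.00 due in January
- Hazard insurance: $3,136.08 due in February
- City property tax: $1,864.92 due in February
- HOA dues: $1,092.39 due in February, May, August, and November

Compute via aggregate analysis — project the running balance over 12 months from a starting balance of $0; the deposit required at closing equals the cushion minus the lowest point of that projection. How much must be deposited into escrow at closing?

Cushion = 1 × $960.88 = $960.88
Trial balance (start $0, +$960.88 each month, − disbursements):
  Sep: +$960.88 → $960.88
  Oct: +$960.88 → $1,921.76
  Nov: +$960.88 − $1,092.39 → $1,790.25
  Dec: +$960.88 → $2,751.13
  Jan: +$960.88 − $2,160.00 → $1,552.01
  Feb: +$960.88 − $6,093.39 → -$3,580.50
  Mar: +$960.88 → -$2,619.62
  Apr: +$960.88 → -$1,658.74
  May: +$960.88 − $1,092.39 → -$1,790.25
  Jun: +$960.88 → -$829.37
  Jul: +$960.88 → $131.51
  Aug: +$960.88 − $1,092.39 → $0.00
Lowest trial balance = -$3,580.50 (Feb)
Initial deposit = cushion − low point = $960.88 − (-$3,580.50) = $4,541.38

$4,541.38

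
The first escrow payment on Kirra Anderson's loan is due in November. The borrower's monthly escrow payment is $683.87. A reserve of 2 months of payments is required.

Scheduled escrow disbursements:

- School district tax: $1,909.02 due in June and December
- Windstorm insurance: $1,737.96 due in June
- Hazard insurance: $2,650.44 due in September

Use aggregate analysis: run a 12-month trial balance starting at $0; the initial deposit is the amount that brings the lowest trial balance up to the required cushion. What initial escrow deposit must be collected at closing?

$2,051.61

Cushion = 2 × $683.87 = $1,367.74
Trial balance (start $0, +$683.87 each month, − disbursements):
  Nov: +$683.87 → $683.87
  Dec: +$683.87 − $1,909.02 → -$541.28
  Jan: +$683.87 → $142.59
  Feb: +$683.87 → $826.46
  Mar: +$683.87 → $1,510.33
  Apr: +$683.87 → $2,194.20
  May: +$683.87 → $2,878.07
  Jun: +$683.87 − $3,646.98 → -$85.04
  Jul: +$683.87 → $598.83
  Aug: +$683.87 → $1,282.70
  Sep: +$683.87 − $2,650.44 → -$683.87
  Oct: +$683.87 → $0.00
Lowest trial balance = -$683.87 (Sep)
Initial deposit = cushion − low point = $1,367.74 − (-$683.87) = $2,051.61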